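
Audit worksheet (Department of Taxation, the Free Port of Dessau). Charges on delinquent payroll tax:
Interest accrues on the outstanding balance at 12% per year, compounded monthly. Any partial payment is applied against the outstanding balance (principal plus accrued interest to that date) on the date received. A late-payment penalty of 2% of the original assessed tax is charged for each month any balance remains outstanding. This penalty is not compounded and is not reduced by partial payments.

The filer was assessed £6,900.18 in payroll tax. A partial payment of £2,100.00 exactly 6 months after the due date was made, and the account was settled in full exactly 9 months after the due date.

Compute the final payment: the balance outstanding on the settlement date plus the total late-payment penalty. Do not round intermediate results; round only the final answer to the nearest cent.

Monthly rate = 12% ÷ 12 = 1%
Balance at month 6: £6,900.1800 × (1 + 0.01)^6 = £7,324.6801…
After £2,100.00 payment: £7,324.6801… − £2,100.00 = £5,224.6801…
Balance at month 9: £5,224.6801… × (1 + 0.01)^3 = £5,382.9931…
Penalty: 9 × 2% × £6,900.18 = £1,242.03…
Final settlement = outstanding balance + penalty = £5,382.9931… + £1,242.03… = £6,625.03

£6,625.03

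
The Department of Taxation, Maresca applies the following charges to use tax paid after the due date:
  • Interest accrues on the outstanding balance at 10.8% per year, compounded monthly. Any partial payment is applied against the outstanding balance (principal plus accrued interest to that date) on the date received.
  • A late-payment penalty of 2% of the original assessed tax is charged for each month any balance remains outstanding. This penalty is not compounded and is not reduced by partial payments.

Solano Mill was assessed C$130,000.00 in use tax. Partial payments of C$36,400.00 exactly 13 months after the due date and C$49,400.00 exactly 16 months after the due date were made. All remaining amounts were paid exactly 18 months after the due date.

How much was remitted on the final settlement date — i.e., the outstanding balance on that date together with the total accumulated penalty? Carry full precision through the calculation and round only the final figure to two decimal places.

Monthly rate = 10.8% ÷ 12 = 0.9%
Balance at month 13: C$130,000.0000 × (1 + 0.009)^13 = C$146,059.0641…
After C$36,400.00 payment: C$146,059.0641… − C$36,400.00 = C$109,659.0641…
Balance at month 16: C$109,659.0641… × (1 + 0.009)^3 = C$112,646.5859…
After C$49,400.00 payment: C$112,646.5859… − C$49,400.00 = C$63,246.5859…
Balance at month 18: C$63,246.5859… × (1 + 0.009)^2 = C$64,390.1474…
Penalty: 18 × 2% × C$130,000.00 = C$46,800.00
Final settlement = outstanding balance + penalty = C$64,390.1474… + C$46,800.00 = C$111,190.15

C$111,190.15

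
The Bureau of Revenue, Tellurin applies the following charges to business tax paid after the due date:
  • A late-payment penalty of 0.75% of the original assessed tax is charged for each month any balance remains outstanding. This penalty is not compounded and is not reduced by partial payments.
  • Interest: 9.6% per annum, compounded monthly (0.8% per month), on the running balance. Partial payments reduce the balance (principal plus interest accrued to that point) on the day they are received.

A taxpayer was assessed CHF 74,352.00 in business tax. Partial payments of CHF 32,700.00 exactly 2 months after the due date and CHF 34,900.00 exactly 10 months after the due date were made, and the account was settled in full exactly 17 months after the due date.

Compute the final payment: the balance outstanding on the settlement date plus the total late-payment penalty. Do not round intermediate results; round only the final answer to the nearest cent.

Balance at month 2: CHF 74,352.0000 × (1 + 0.008)^2 = CHF 75,546.3905…
After CHF 32,700.00 payment: CHF 75,546.3905… − CHF 32,700.00 = CHF 42,846.3905…
Balance at month 10: CHF 42,846.3905… × (1 + 0.008)^8 = CHF 45,666.5811…
After CHF 34,900.00 payment: CHF 45,666.5811… − CHF 34,900.00 = CHF 10,766.5811…
Balance at month 17: CHF 10,766.5811… × (1 + 0.008)^7 = CHF 11,384.1744…
Penalty: 17 × 0.75% × CHF 74,352.00 = CHF 9,479.88
Final settlement = outstanding balance + penalty = CHF 11,384.1744… + CHF 9,479.88 = CHF 20,864.05

CHF 20,864.05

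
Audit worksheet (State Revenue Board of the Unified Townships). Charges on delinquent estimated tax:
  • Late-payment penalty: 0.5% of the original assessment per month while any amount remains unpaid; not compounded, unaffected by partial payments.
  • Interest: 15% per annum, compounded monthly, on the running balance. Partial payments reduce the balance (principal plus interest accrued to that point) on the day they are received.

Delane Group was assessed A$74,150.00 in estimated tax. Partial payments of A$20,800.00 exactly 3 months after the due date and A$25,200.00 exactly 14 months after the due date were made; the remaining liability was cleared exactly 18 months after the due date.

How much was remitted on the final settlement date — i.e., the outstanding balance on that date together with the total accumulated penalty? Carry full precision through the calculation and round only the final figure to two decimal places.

Monthly rate = 15% ÷ 12 = 1.25%
Balance at month 3: A$74,150.0000 × (1 + 0.0125)^3 = A$76,965.5276…
After A$20,800.00 payment: A$76,965.5276… − A$20,800.00 = A$56,165.5276…
Balance at month 14: A$56,165.5276… × (1 + 0.0125)^11 = A$64,389.5209…
After A$25,200.00 payment: A$64,389.5209… − A$25,200.00 = A$39,189.5209…
Balance at month 18: A$39,189.5209… × (1 + 0.0125)^4 = A$41,186.0443…
Penalty: 18 × 0.5% × A$74,150.00 = A$6,673.50
Final settlement = outstanding balance + penalty = A$41,186.0443… + A$6,673.50 = A$47,859.54

A$47,859.54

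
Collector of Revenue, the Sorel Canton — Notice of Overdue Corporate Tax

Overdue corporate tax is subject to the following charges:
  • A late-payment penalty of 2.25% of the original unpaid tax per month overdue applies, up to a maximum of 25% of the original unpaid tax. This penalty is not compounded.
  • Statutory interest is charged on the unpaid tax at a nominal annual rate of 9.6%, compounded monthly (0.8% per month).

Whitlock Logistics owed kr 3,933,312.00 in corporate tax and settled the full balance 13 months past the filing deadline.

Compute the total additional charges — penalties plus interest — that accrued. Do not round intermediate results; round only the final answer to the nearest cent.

Penalty (uncapped): 13 × 2.25% × kr 3,933,312.00 = kr 1,150,493.76; cap = 25% × kr 3,933,312.00 = kr 983,328.00 → penalty = kr 983,328.00
Interest: kr 3,933,312.00 × ((1 + 0.008)^13 − 1) = kr 3,933,312.00 × 0.1091414… = kr 429,287.1912…
Penalties + interest = kr 983,328.0000 + kr 429,287.1912… = kr 1,412,615.19

kr 1,412,615.19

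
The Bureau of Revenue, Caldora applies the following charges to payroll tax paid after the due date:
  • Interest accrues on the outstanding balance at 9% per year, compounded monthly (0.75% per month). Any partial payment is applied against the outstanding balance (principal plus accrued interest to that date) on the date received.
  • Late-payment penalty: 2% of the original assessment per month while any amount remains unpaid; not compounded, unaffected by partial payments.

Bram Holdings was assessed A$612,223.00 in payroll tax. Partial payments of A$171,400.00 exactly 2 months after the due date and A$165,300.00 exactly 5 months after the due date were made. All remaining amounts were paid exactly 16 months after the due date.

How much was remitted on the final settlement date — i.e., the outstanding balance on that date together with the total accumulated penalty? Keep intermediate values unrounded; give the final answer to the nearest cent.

A$516,120.30

Balance at month 2: A$612,223.0000 × (1 + 0.0075)^2 = A$621,440.7825…
After A$171,400.00 payment: A$621,440.7825… − A$171,400.00 = A$450,040.7825…
Balance at month 5: A$450,040.7825… × (1 + 0.0075)^3 = A$460,242.8344…
After A$165,300.00 payment: A$460,242.8344… − A$165,300.00 = A$294,942.8344…
Balance at month 16: A$294,942.8344… × (1 + 0.0075)^11 = A$320,208.9396…
Penalty: 16 × 2% × A$612,223.00 = A$195,911.36
Final settlement = outstanding balance + penalty = A$320,208.9396… + A$195,911.36 = A$516,120.30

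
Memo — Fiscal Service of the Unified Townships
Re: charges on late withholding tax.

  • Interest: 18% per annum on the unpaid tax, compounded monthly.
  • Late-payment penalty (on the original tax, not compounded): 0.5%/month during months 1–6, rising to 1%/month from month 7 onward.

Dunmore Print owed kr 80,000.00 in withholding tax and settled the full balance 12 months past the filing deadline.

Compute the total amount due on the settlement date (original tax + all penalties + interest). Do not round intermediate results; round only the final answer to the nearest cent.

Penalty, months 1–6: 6 × 0.5% × kr 80,000.00 = kr 2,400.00
Penalty, months 7–12: 6 × 1% × kr 80,000.00 = kr 4,800.00
Interest (18%/yr ÷ 12 = 1.5%/month): kr 80,000.00 × ((1 + 0.015)^12 − 1) = kr 15,649.4537…
Total = kr 80,000.00 + kr 7,200.0000 + kr 15,649.4537… = kr 102,849.45

kr 102,849.45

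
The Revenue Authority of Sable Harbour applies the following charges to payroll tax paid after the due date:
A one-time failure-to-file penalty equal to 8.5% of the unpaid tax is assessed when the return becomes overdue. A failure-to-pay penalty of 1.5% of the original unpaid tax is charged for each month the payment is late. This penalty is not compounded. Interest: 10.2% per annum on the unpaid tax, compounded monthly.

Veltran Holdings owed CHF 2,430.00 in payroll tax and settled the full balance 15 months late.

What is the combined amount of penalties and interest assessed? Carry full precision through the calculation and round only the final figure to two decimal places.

Failure-to-file penalty: 8.5% × CHF 2,430.00 = CHF 206.55
Failure-to-pay penalty: 15 × 1.5% × CHF 2,430.00 = CHF 546.75
Interest (10.2%/yr ÷ 12 = 0.85%/month): CHF 2,430.00 × ((1 + 0.0085)^15 − 1) = CHF 328.9562…
Penalties + interest = CHF 753.3000 + CHF 328.9562… = CHF 1,082.26

CHF 1,082.26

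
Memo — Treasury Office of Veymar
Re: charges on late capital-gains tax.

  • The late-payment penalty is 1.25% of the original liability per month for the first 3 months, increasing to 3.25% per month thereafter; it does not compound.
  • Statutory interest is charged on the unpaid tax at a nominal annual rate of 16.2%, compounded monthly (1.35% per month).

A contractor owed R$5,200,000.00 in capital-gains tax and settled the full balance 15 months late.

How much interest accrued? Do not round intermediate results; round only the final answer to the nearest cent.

Interest: R$5,200,000.00 × ((1 + 0.0135)^15 − 1) = R$5,200,000.00 × 0.2228024… = R$1,158,572.6702…

R$1,158,572.67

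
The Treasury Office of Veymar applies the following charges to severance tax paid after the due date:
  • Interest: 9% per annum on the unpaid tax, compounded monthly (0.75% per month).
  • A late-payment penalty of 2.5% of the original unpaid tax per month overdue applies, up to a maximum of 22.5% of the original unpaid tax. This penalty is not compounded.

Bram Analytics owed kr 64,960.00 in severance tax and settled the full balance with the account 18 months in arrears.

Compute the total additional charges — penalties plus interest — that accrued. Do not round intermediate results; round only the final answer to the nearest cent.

kr 23,967.67

Penalty (uncapped): 18 × 2.5% × kr 64,960.00 = kr 29,232.00; cap = 22.5% × kr 64,960.00 = kr 14,616.00 → penalty = kr 14,616.00
Interest: kr 64,960.00 × ((1 + 0.0075)^18 − 1) = kr 64,960.00 × 0.1439604… = kr 9,351.6669…
Penalties + interest = kr 14,616.0000 + kr 9,351.6669… = kr 23,967.67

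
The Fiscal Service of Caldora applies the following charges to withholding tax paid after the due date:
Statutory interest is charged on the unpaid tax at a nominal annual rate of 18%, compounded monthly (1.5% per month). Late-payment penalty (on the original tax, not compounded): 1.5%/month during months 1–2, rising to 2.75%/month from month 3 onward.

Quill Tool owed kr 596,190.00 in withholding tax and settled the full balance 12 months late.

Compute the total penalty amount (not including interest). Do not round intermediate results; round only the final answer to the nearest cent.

kr 181,837.95

Penalty, months 1–2: 2 × 1.5% × kr 596,190.00 = kr 17,885.70
Penalty, months 3–12: 10 × 2.75% × kr 596,190.00 = kr 163,952.25
Total penalty = kr 17,885.70 + kr 163,952.25 = kr 181,837.95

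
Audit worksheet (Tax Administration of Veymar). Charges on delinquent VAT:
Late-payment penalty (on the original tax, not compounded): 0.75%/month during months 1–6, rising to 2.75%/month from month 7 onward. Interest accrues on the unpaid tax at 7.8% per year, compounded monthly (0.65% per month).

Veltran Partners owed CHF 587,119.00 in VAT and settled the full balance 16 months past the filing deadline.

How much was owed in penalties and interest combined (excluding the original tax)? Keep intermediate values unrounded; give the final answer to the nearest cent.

Penalty, months 1–6: 6 × 0.75% × CHF 587,119.00 = CHF 26,420.36…
Penalty, months 7–16: 10 × 2.75% × CHF 587,119.00 = CHF 161,457.73…
Interest: CHF 587,119.00 × ((1 + 0.0065)^16 − 1) = CHF 587,119.00 × 0.1092271… = CHF 64,129.2999…
Penalties + interest = CHF 187,878.0800 + CHF 64,129.2999… = CHF 252,007.38

CHF 252,007.38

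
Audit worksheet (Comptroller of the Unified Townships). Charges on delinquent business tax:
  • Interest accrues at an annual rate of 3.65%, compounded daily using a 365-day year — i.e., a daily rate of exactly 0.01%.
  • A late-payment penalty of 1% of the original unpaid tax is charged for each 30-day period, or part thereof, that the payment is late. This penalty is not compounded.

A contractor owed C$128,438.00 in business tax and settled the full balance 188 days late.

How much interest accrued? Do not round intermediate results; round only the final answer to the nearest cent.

Interest: C$128,438.00 × ((1 + 0.0001)^188 − 1) = C$128,438.00 × 0.01897687… = C$2,437.3519…

C$2,437.35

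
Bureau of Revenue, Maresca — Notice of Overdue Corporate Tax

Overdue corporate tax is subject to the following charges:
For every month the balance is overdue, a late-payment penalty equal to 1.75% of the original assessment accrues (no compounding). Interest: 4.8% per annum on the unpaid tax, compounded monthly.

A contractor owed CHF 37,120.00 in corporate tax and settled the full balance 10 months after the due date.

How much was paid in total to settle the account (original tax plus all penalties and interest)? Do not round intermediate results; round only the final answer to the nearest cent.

CHF 45,127.81

Late-payment penalty = 1.75% × CHF 37,120.00 × 10 mo = CHF 6,496.00
Interest (4.8%/yr ÷ 12 = 0.4%/month): CHF 37,120.00 × ((1 + 0.004)^10 − 1) = CHF 1,511.8135…
Total = CHF 37,120.00 + CHF 6,496.0000 + CHF 1,511.8135… = CHF 45,127.81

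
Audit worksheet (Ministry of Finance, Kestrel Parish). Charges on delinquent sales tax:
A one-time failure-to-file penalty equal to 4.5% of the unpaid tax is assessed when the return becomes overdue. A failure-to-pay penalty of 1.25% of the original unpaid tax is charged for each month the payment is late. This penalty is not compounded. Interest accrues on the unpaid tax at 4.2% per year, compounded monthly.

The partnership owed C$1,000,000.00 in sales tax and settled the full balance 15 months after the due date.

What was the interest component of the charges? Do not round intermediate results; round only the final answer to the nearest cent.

C$53,805.96

Interest (4.2%/yr ÷ 12 = 0.35%/month): C$1,000,000.00 × ((1 + 0.0035)^15 − 1) = C$53,805.9645…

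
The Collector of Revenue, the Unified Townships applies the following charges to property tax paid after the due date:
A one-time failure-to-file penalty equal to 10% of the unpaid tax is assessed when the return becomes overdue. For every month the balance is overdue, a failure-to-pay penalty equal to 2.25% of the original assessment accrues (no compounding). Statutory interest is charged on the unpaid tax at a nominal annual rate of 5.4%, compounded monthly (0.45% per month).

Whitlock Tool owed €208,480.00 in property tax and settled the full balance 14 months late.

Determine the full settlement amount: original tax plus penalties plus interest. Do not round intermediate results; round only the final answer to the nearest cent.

€308,524.62

Failure-to-file penalty: 10% × €208,480.00 = €20,848.00
Failure-to-pay penalty = 2.25% × €208,480.00 × 14 mo = €65,671.20
Interest: €208,480.00 × ((1 + 0.0045)^14 − 1) = €208,480.00 × 0.0648763… = €13,525.4180…
Total = €208,480.00 + €86,519.2000 + €13,525.4180… = €308,524.62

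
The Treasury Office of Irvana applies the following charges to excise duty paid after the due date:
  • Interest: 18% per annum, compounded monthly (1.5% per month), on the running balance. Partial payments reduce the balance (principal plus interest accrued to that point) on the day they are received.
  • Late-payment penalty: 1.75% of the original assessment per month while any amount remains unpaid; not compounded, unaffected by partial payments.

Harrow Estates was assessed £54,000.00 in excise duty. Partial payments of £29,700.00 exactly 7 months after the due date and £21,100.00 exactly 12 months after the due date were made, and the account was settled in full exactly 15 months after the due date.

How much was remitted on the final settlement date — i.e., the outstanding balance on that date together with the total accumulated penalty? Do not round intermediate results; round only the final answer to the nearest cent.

Balance at month 7: £54,000.0000 × (1 + 0.015)^7 = £59,931.6253…
After £29,700.00 payment: £59,931.6253… − £29,700.00 = £30,231.6253…
Balance at month 12: £30,231.6253… × (1 + 0.015)^5 = £32,568.0463…
After £21,100.00 payment: £32,568.0463… − £21,100.00 = £11,468.0463…
Balance at month 15: £11,468.0463… × (1 + 0.015)^3 = £11,991.8881…
Penalty: 15 × 1.75% × £54,000.00 = £14,175.00
Final settlement = outstanding balance + penalty = £11,991.8881… + £14,175.00 = £26,166.89

£26,166.89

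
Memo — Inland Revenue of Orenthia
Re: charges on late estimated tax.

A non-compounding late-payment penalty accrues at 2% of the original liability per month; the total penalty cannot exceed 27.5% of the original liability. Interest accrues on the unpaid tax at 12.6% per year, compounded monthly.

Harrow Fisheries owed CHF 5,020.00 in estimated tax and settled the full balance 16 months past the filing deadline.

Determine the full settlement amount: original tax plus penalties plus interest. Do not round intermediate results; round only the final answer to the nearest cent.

CHF 7,313.64

Penalty (uncapped): 16 × 2% × CHF 5,020.00 = CHF 1,606.40; cap = 27.5% × CHF 5,020.00 = CHF 1,380.50 → penalty = CHF 1,380.50
Interest (12.6%/yr ÷ 12 = 1.05%/month): CHF 5,020.00 × ((1 + 0.0105)^16 − 1) = CHF 913.1428…
Total = CHF 5,020.00 + CHF 1,380.5000 + CHF 913.1428… = CHF 7,313.64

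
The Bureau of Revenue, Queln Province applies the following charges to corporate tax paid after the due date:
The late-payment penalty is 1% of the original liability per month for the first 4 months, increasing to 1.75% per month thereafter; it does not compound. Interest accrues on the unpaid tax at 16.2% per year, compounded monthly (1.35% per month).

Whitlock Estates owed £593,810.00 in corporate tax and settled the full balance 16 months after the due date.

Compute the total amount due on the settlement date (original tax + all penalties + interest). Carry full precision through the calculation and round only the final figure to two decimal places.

£884,367.33

Penalty, months 1–4: 4 × 1% × £593,810.00 = £23,752.40
Penalty, months 5–16: 12 × 1.75% × £593,810.00 = £124,700.10
Interest: £593,810.00 × ((1 + 0.0135)^16 − 1) = £593,810.00 × 0.2393103… = £142,104.8311…
Total = £593,810.00 + £148,452.5000 + £142,104.8311… = £884,367.33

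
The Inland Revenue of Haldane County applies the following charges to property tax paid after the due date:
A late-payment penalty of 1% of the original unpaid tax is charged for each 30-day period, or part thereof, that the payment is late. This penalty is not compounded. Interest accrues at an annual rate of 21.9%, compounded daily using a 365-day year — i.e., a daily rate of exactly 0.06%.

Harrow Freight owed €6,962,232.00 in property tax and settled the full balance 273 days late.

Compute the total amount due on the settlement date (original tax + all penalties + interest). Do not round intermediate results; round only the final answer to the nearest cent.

Penalty periods: ⌈273/30⌉ = 10; penalty = 10 × 1% × €6,962,232.00 = €696,223.20
Interest: €6,962,232.00 × ((1 + 0.0006)^273 − 1) = €6,962,232.00 × 0.17792083… = €1,238,726.1273…
Total = €6,962,232.00 + €696,223.2000 + €1,238,726.1273… = €8,897,181.33

€8,897,181.33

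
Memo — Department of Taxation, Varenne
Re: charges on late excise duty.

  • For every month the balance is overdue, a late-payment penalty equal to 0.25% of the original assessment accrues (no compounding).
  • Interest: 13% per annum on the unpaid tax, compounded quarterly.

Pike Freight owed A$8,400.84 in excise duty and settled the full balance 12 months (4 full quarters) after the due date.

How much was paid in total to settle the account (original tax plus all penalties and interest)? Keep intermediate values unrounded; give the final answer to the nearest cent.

A$9,799.38

Late-payment penalty: 12 × 0.25% × A$8,400.84 = A$252.03…
Interest (13%/yr ÷ 4 = 3.25%/quarter): A$8,400.84 × ((1 + 0.0325)^4 − 1) = A$1,146.5124…
Total = A$8,400.84 + A$252.0252 + A$1,146.5124… = A$9,799.38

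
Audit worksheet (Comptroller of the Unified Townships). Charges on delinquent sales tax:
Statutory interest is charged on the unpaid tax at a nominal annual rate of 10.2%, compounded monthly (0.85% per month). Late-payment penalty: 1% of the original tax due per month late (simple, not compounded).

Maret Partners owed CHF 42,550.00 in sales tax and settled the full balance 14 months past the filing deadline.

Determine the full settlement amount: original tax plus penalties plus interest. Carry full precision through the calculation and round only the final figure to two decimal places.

Late-payment penalty: 14 × 1% × CHF 42,550.00 = CHF 5,957.00
Interest: CHF 42,550.00 × ((1 + 0.0085)^14 − 1) = CHF 42,550.00 × 0.1258036… = CHF 5,352.9435…
Total = CHF 42,550.00 + CHF 5,957.0000 + CHF 5,352.9435… = CHF 53,859.94

CHF 53,859.94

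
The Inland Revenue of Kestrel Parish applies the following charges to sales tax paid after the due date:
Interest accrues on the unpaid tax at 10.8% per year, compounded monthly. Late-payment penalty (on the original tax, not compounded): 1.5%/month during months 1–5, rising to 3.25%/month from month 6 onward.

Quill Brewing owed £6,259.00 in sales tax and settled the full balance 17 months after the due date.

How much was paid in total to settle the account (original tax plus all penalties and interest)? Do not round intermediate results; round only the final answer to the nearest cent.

Penalty, months 1–5: 5 × 1.5% × £6,259.00 = £469.43…
Penalty, months 6–17: 12 × 3.25% × £6,259.00 = £2,441.01
Interest (10.8%/yr ÷ 12 = 0.9%/month): £6,259.00 × ((1 + 0.009)^17 − 1) = £1,029.7789…
Total = £6,259.00 + £2,910.4350 + £1,029.7789… = £10,199.21

£10,199.21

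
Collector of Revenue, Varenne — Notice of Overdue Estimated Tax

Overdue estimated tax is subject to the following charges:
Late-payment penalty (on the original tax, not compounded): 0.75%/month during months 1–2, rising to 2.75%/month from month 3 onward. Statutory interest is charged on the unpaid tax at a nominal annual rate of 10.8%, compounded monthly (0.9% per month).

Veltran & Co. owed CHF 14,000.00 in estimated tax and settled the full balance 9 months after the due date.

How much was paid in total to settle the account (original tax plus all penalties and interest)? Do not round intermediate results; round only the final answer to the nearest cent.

Penalty, months 1–2: 2 × 0.75% × CHF 14,000.00 = CHF 210.00
Penalty, months 3–9: 7 × 2.75% × CHF 14,000.00 = CHF 2,695.00
Interest: CHF 14,000.00 × ((1 + 0.009)^9 − 1) = CHF 14,000.00 × 0.0839781… = CHF 1,175.6930…
Total = CHF 14,000.00 + CHF 2,905.0000 + CHF 1,175.6930… = CHF 18,080.69

CHF 18,080.69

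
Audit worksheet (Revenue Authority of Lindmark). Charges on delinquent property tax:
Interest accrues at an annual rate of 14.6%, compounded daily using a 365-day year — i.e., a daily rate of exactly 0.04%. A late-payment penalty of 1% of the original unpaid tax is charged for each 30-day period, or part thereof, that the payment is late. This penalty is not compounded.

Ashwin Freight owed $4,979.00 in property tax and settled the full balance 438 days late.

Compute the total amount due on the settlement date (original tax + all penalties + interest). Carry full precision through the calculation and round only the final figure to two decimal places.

Penalty periods: ⌈438/30⌉ = 15; penalty = 15 × 1% × $4,979.00 = $746.85
Interest: $4,979.00 × ((1 + 0.0004)^438 − 1) = $4,979.00 × 0.19144275… = $953.1935…
Total = $4,979.00 + $746.8500 + $953.1935… = $6,679.04

$6,679.04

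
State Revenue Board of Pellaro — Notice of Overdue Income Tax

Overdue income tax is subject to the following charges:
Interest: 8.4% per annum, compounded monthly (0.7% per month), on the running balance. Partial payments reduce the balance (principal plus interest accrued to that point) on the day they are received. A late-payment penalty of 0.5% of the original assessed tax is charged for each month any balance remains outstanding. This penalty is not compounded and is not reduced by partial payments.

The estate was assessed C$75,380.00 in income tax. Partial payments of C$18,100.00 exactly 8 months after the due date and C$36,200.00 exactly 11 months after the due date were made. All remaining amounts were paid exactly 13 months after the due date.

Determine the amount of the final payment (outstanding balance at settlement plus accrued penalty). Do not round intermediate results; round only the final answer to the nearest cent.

Balance at month 8: C$75,380.0000 × (1 + 0.007)^8 = C$79,706.1620…
After C$18,100.00 payment: C$79,706.1620… − C$18,100.00 = C$61,606.1620…
Balance at month 11: C$61,606.1620… × (1 + 0.007)^3 = C$62,908.9686…
After C$36,200.00 payment: C$62,908.9686… − C$36,200.00 = C$26,708.9686…
Balance at month 13: C$26,708.9686… × (1 + 0.007)^2 = C$27,084.2029…
Penalty: 13 × 0.5% × C$75,380.00 = C$4,899.70
Final settlement = outstanding balance + penalty = C$27,084.2029… + C$4,899.70 = C$31,983.90

C$31,983.90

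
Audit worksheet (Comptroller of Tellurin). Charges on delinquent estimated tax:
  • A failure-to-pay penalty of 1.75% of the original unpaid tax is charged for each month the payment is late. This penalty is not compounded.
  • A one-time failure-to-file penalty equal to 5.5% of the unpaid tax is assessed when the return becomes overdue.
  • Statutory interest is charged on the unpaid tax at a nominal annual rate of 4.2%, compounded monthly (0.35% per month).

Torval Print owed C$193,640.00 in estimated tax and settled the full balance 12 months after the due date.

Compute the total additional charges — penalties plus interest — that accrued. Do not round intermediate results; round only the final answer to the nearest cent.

Failure-to-file penalty: 5.5% × C$193,640.00 = C$10,650.20
Failure-to-pay penalty: 12 × 1.75% × C$193,640.00 = C$40,664.40
Interest: C$193,640.00 × ((1 + 0.0035)^12 − 1) = C$193,640.00 × 0.0428180… = C$8,291.2789…
Penalties + interest = C$51,314.6000 + C$8,291.2789… = C$59,605.88

C$59,605.88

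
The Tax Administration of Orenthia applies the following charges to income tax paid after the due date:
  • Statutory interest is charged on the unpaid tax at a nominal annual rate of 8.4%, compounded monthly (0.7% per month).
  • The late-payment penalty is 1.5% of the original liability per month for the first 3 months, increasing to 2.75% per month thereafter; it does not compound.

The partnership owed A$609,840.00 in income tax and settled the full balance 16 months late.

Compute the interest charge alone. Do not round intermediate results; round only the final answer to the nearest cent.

Interest: A$609,840.00 × ((1 + 0.007)^16 − 1) = A$609,840.00 × 0.1180765… = A$72,007.7875…

A$72,007.79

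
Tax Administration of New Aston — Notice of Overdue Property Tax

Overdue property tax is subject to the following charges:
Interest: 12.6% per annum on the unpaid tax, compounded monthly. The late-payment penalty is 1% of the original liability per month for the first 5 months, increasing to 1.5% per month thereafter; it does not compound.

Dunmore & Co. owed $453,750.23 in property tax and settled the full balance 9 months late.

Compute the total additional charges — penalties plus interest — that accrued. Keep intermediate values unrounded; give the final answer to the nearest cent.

Penalty, months 1–5: 5 × 1% × $453,750.23 = $22,687.51…
Penalty, months 6–9: 4 × 1.5% × $453,750.23 = $27,225.01…
Interest (12.6%/yr ÷ 12 = 1.05%/month): $453,750.23 × ((1 + 0.0105)^9 − 1) = $44,725.1566…
Penalties + interest = $49,912.5253 + $44,725.1566… = $94,637.68

$94,637.68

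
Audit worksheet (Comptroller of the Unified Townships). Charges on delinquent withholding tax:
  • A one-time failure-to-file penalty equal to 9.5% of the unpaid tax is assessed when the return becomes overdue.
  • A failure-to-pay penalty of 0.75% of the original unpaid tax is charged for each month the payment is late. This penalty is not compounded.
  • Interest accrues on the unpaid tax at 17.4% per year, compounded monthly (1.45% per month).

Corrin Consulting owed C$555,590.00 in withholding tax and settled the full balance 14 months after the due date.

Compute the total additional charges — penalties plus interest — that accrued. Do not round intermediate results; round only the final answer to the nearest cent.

C$235,174.59

Failure-to-file penalty: 9.5% × C$555,590.00 = C$52,781.05
Failure-to-pay penalty: 14 × 0.75% × C$555,590.00 = C$58,336.95
Interest: C$555,590.00 × ((1 + 0.0145)^14 − 1) = C$555,590.00 × 0.2232880… = C$124,056.5857…
Penalties + interest = C$111,118.0000 + C$124,056.5857… = C$235,174.59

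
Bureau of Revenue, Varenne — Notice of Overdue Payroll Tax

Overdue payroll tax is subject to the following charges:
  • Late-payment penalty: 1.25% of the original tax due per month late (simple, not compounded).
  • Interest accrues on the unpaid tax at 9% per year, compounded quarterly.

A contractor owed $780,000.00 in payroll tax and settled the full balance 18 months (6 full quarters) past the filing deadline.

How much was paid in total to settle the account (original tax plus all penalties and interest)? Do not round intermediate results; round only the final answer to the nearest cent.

$1,066,903.84

Late-payment penalty: 18 × 1.25% × $780,000.00 = $175,500.00
Interest (9%/yr ÷ 4 = 2.25%/quarter): $780,000.00 × ((1 + 0.0225)^6 − 1) = $111,403.8444…
Total = $780,000.00 + $175,500.0000 + $111,403.8444… = $1,066,903.84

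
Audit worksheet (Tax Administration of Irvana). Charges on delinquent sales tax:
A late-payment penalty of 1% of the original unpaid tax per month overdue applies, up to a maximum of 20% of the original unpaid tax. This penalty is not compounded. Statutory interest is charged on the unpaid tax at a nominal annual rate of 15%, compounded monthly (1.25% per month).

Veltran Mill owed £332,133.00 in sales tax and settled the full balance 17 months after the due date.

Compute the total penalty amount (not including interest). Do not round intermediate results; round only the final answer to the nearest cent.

£56,462.61

Penalty: 17 × 1% × £332,133.00 = £56,462.61 (below the 20% cap of £66,426.60)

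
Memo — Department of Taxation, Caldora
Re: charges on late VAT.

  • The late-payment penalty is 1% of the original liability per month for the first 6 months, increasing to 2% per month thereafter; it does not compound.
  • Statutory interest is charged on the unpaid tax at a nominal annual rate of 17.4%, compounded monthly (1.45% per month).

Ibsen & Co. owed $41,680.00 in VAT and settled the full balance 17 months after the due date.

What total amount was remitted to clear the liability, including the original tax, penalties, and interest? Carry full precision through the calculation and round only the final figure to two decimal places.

Penalty, months 1–6: 6 × 1% × $41,680.00 = $2,500.80
Penalty, months 7–17: 11 × 2% × $41,680.00 = $9,169.60
Interest: $41,680.00 × ((1 + 0.0145)^17 − 1) = $41,680.00 × 0.2772764… = $11,556.8786…
Total = $41,680.00 + $11,670.4000 + $11,556.8786… = $64,907.28

$64,907.28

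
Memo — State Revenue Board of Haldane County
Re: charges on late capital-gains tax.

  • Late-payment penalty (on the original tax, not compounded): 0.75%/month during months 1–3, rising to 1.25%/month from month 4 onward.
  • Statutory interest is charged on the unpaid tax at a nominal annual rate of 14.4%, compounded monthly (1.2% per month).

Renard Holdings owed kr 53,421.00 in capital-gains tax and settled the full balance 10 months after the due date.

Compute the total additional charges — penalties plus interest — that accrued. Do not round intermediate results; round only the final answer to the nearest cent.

kr 12,644.31

Penalty, months 1–3: 3 × 0.75% × kr 53,421.00 = kr 1,201.97…
Penalty, months 4–10: 7 × 1.25% × kr 53,421.00 = kr 4,674.34…
Interest: kr 53,421.00 × ((1 + 0.012)^10 − 1) = kr 53,421.00 × 0.1266918… = kr 6,768.0015…
Penalties + interest = kr 5,876.3100 + kr 6,768.0015… = kr 12,644.31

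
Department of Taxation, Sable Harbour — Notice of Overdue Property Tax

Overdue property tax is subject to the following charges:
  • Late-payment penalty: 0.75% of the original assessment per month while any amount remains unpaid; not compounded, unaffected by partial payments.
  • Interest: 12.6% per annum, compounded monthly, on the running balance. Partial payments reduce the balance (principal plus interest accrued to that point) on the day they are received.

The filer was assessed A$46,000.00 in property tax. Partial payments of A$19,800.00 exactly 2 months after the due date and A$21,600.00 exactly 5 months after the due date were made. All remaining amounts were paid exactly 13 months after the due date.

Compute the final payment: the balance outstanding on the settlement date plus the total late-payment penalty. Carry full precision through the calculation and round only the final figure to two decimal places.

A$11,481.89

Monthly rate = 12.6% ÷ 12 = 1.05%
Balance at month 2: A$46,000.0000 × (1 + 0.0105)^2 = A$46,971.0715
After A$19,800.00 payment: A$46,971.0715 − A$19,800.00 = A$27,171.0715
Balance at month 5: A$27,171.0715 × (1 + 0.0105)^3 = A$28,035.9785…
After A$21,600.00 payment: A$28,035.9785… − A$21,600.00 = A$6,435.9785…
Balance at month 13: A$6,435.9785… × (1 + 0.0105)^8 = A$6,996.8913…
Penalty: 13 × 0.75% × A$46,000.00 = A$4,485.00
Final settlement = outstanding balance + penalty = A$6,996.8913… + A$4,485.00 = A$11,481.89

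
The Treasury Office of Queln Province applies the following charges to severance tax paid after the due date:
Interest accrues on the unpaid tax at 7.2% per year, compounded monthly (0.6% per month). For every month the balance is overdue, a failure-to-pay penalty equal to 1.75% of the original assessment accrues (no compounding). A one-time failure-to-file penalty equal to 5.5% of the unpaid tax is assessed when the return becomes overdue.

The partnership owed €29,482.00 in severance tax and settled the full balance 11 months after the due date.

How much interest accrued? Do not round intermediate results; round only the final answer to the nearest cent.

Interest: €29,482.00 × ((1 + 0.006)^11 − 1) = €29,482.00 × 0.0680161… = €2,005.2498…

€2,005.25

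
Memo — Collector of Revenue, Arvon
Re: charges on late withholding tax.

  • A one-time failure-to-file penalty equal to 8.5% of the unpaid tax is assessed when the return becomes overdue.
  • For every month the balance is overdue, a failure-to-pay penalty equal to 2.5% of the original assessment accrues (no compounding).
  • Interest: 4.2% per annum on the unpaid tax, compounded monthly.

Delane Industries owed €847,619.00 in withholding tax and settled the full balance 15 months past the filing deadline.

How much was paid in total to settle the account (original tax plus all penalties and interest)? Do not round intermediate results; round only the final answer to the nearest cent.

Failure-to-file penalty: 8.5% × €847,619.00 = €72,047.62…
Failure-to-pay penalty: 15 × 2.5% × €847,619.00 = €317,857.13…
Interest (4.2%/yr ÷ 12 = 0.35%/month): €847,619.00 × ((1 + 0.0035)^15 − 1) = €45,606.9579…
Total = €847,619.00 + €389,904.7400 + €45,606.9579… = €1,283,130.70

€1,283,130.70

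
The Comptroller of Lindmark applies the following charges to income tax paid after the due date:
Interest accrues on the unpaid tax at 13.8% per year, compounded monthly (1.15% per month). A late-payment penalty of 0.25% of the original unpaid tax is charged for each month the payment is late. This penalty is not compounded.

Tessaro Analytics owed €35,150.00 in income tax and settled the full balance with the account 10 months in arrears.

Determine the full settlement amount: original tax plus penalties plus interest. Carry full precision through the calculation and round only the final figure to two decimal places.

Late-payment penalty: 10 × 0.25% × €35,150.00 = €878.75
Interest: €35,150.00 × ((1 + 0.0115)^10 − 1) = €35,150.00 × 0.1211375… = €4,257.9824…
Total = €35,150.00 + €878.7500 + €4,257.9824… = €40,286.73

€40,286.73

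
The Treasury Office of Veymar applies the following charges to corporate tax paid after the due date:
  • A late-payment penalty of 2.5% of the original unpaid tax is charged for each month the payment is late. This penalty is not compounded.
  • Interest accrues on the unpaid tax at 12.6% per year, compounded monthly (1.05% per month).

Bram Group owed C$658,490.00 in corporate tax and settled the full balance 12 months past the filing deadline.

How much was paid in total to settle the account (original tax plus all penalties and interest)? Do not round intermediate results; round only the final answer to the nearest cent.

C$943,969.97

Late-payment penalty = 2.5% × C$658,490.00 × 12 mo = C$197,547.00
Interest: C$658,490.00 × ((1 + 0.0105)^12 − 1) = C$658,490.00 × 0.1335373… = C$87,932.9744…
Total = C$658,490.00 + C$197,547.0000 + C$87,932.9744… = C$943,969.97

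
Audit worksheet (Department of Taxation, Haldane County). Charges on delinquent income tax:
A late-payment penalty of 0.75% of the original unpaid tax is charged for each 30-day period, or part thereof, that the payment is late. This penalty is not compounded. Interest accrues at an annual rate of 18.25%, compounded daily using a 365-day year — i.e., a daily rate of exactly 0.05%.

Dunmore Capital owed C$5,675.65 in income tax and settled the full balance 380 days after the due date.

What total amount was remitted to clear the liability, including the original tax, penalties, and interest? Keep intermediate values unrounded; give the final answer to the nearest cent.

Penalty periods: ⌈380/30⌉ = 13; penalty = 13 × 0.75% × C$5,675.65 = C$553.38…
Interest: C$5,675.65 × ((1 + 0.0005)^380 − 1) = C$5,675.65 × 0.20919218… = C$1,187.3016…
Total = C$5,675.65 + C$553.3759… + C$1,187.3016… = C$7,416.33

C$7,416.33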